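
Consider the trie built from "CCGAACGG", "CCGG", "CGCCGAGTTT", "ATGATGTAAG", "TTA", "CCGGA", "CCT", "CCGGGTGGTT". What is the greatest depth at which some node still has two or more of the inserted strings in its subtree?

4

Look for the deepest trie node that still has at least two words in its subtree.
e.g. "CCGG" and "CCGGA" share the prefix "CCGG" of length 4; no pair shares a longer one.
Longest shared-prefix length: 4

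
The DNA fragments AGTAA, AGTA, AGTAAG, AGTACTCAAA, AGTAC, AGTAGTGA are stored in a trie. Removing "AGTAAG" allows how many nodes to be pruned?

1

After clearing the end-marker at "AGTAAG", prune upward until reaching a node still needed by another word.
The suffix "G" (1 node) is used only by "AGTAAG"; "AGTAA" is itself a stored word, so pruning stops there.
Nodes removed: 1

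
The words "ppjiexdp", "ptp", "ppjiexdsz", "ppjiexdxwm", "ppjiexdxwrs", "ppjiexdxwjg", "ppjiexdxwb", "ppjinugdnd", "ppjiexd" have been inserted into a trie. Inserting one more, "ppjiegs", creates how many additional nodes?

Walking "ppjiegs" from the root, the first 5 characters ("ppjie") follow existing edges; "g" is the first miss.
Each of the 2 remaining characters creates one node.

2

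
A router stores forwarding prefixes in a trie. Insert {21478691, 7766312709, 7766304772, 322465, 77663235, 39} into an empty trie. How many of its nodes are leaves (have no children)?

Leaves are exactly the stored words that no other stored word extends.
Those words: "21478691", "322465", "39", "7766304772", "7766312709", "77663235"
Leaf count: 6

6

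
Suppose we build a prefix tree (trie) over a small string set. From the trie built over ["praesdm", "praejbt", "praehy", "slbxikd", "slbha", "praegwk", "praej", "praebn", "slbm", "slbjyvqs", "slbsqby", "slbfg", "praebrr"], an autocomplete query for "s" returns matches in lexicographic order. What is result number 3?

slbjyvqs

Filter for "s…" and sort: "slbfg", "slbha", "slbjyvqs", "slbm", "slbsqby", "slbxikd"
Position 3: slbjyvqs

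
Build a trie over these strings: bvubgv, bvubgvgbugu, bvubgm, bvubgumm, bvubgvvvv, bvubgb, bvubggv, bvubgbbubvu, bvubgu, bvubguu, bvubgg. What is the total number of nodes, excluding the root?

27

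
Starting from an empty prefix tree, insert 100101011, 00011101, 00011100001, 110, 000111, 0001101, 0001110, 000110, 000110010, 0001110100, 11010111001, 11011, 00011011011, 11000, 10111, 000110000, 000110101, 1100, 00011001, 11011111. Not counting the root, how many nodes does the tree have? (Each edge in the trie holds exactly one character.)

For each word, the new-node count is its length minus the longest prefix already in the trie:
  "100101011" → 9 new (1, 0, 0, 1, 0, 1, 0, 1, 1)
  "00011101" → 8 new (0, 0, 0, 1, 1, 1, 0, 1)
  "00011100001" → prefix "0001110" already present; 4 new (0, 0, 0, 1)
  "110" → prefix "1" already present; 2 new (1, 0)
  "000111" → prefix "000111" already present; 0 new (none)
  "0001101" → prefix "00011" already present; 2 new (0, 1)
  "0001110" → prefix "0001110" already present; 0 new (none)
  "000110" → prefix "000110" already present; 0 new (none)
  "000110010" → prefix "000110" already present; 3 new (0, 1, 0)
  "0001110100" → prefix "00011101" already present; 2 new (0, 0)
  "11010111001" → prefix "110" already present; 8 new (1, 0, 1, 1, 1, 0, 0, 1)
  "11011" → prefix "1101" already present; 1 new (1)
  "00011011011" → prefix "0001101" already present; 4 new (1, 0, 1, 1)
  "11000" → prefix "110" already present; 2 new (0, 0)
  "10111" → prefix "10" already present; 3 new (1, 1, 1)
  "000110000" → prefix "0001100" already present; 2 new (0, 0)
  "000110101" → prefix "0001101" already present; 2 new (0, 1)
  "1100" → prefix "1100" already present; 0 new (none)
  "00011001" → prefix "00011001" already present; 0 new (none)
  "11011111" → prefix "11011" already present; 3 new (1, 1, 1)
Total nodes = 9 + 8 + 4 + 2 + 0 + 2 + 0 + 0 + 3 + 2 + 8 + 1 + 4 + 2 + 3 + 2 + 2 + 0 + 0 + 3 = 55

55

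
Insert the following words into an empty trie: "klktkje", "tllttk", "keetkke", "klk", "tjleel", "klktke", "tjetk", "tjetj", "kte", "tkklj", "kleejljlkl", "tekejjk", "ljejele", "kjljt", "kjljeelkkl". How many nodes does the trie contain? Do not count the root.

Count nodes per top-level branch (shared prefixes stored once):
  'k'-branch (keetkke, kjljeelkkl, kjljt, kleejljlkl, klk, klktke, klktkje, kte): 34 nodes
  'l'-branch (ljejele): 7 nodes
  't'-branch (tekejjk, tjetj, tjetk, tjleel, tkklj, tllttk): 25 nodes
Sum: 66

66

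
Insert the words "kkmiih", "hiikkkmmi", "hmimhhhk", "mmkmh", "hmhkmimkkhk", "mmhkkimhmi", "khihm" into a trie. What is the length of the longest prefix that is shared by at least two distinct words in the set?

The deepest shared node is where two words last agree before diverging.
e.g. "hmhkmimkkhk" and "hmimhhhk" share the prefix "hm" of length 2; no pair shares a longer one.
Longest shared-prefix length: 2

2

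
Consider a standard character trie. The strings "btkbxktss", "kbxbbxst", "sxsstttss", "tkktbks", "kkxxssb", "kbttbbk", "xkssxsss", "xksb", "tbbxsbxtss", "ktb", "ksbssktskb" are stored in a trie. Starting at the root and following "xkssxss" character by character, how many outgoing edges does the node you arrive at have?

The children of the "xkssxss" node are the distinct next characters among strings starting with "xkssxss".
Characters that immediately follow "xkssxss" among the stored strings: {s}.
That node has 1 child edge.

1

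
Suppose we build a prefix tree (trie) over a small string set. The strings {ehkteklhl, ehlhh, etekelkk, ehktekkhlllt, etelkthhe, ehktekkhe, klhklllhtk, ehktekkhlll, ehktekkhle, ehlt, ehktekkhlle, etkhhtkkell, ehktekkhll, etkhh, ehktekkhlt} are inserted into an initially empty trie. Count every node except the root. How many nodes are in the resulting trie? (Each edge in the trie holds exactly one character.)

Trace insertions, counting only characters that open a new branch:
  "ehkteklhl" → 9 new (e, h, k, t, e, k, l, h, l)
  "ehlhh" → prefix "eh" already present; 3 new (l, h, h)
  "etekelkk" → prefix "e" already present; 7 new (t, e, k, e, l, k, k)
  "ehktekkhlllt" → prefix "ehktek" already present; 6 new (k, h, l, l, l, t)
  "etelkthhe" → prefix "ete" already present; 6 new (l, k, t, h, h, e)
  "ehktekkhe" → prefix "ehktekkh" already present; 1 new (e)
  "klhklllhtk" → 10 new (k, l, h, k, l, l, l, h, t, k)
  "ehktekkhlll" → prefix "ehktekkhlll" already present; 0 new (none)
  "ehktekkhle" → prefix "ehktekkhl" already present; 1 new (e)
  "ehlt" → prefix "ehl" already present; 1 new (t)
  "ehktekkhlle" → prefix "ehktekkhll" already present; 1 new (e)
  "etkhhtkkell" → prefix "et" already present; 9 new (k, h, h, t, k, k, e, l, l)
  "ehktekkhll" → prefix "ehktekkhll" already present; 0 new (none)
  "etkhh" → prefix "etkhh" already present; 0 new (none)
  "ehktekkhlt" → prefix "ehktekkhl" already present; 1 new (t)
Total nodes = 9 + 3 + 7 + 6 + 6 + 1 + 10 + 0 + 1 + 1 + 1 + 9 + 0 + 0 + 1 = 55

55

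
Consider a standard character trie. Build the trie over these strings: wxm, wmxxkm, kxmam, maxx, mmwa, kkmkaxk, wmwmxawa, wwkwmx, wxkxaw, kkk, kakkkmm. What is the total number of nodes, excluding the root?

Insert word by word; a character creates a node only if that edge doesn't already exist:
  "wxm" → 3 new (w, x, m)
  "wmxxkm" → prefix "w" already present; 5 new (m, x, x, k, m)
  "kxmam" → 5 new (k, x, m, a, m)
  "maxx" → 4 new (m, a, x, x)
  "mmwa" → prefix "m" already present; 3 new (m, w, a)
  "kkmkaxk" → prefix "k" already present; 6 new (k, m, k, a, x, k)
  "wmwmxawa" → prefix "wm" already present; 6 new (w, m, x, a, w, a)
  "wwkwmx" → prefix "w" already present; 5 new (w, k, w, m, x)
  "wxkxaw" → prefix "wx" already present; 4 new (k, x, a, w)
  "kkk" → prefix "kk" already present; 1 new (k)
  "kakkkmm" → prefix "k" already present; 6 new (a, k, k, k, m, m)
Total nodes = 3 + 5 + 5 + 4 + 3 + 6 + 6 + 5 + 4 + 1 + 6 = 48

48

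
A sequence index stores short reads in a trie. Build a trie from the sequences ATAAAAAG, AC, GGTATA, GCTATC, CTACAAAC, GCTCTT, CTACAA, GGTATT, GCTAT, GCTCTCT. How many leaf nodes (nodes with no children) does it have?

8

Leaves are exactly the stored words that no other stored word extends.
Those words: "AC", "ATAAAAAG", "CTACAAAC", "GCTATC", "GCTCTCT", "GCTCTT", "GGTATA", "GGTATT"
Leaf count: 8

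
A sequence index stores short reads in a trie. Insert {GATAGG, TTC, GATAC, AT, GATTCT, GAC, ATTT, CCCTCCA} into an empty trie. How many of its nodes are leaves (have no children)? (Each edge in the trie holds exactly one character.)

Leaves are exactly the stored words that no other stored word extends.
Those words: "ATTT", "CCCTCCA", "GAC", "GATAC", "GATAGG", "GATTCT", "TTC"
Leaf count: 7

7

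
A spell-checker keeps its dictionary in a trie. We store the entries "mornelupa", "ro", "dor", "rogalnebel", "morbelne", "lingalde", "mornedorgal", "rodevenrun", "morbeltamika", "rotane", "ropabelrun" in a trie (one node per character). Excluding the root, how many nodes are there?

Insert word by word; a character creates a node only if that edge doesn't already exist:
  "mornelupa" → 9 new (m, o, r, n, e, l, u, p, a)
  "ro" → 2 new (r, o)
  "dor" → 3 new (d, o, r)
  "rogalnebel" → prefix "ro" already present; 8 new (g, a, l, n, e, b, e, l)
  "morbelne" → prefix "mor" already present; 5 new (b, e, l, n, e)
  "lingalde" → 8 new (l, i, n, g, a, l, d, e)
  "mornedorgal" → prefix "morne" already present; 6 new (d, o, r, g, a, l)
  "rodevenrun" → prefix "ro" already present; 8 new (d, e, v, e, n, r, u, n)
  "morbeltamika" → prefix "morbel" already present; 6 new (t, a, m, i, k, a)
  "rotane" → prefix "ro" already present; 4 new (t, a, n, e)
  "ropabelrun" → prefix "ro" already present; 8 new (p, a, b, e, l, r, u, n)
Total nodes = 9 + 2 + 3 + 8 + 5 + 8 + 6 + 8 + 6 + 4 + 8 = 67

67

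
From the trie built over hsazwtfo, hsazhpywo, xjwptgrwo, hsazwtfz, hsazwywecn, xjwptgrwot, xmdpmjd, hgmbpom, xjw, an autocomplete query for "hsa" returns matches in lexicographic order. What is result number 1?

Filter for "hsa…" and sort: "hsazhpywo", "hsazwtfo", "hsazwtfz", "hsazwywecn"
The 1st is hsazhpywo.

hsazhpywo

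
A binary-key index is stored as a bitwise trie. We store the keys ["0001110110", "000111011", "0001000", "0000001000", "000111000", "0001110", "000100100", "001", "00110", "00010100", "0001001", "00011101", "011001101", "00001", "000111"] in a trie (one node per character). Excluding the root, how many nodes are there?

40

Count nodes per top-level branch (shared prefixes stored once):
  '0'-branch (0000001000, 00001, 0001000, 0001001, 000100100, 00010100, 000111, 0001110, 000111000, 00011101, 000111011, 0001110110, 001, 00110, 011001101): 40 nodes
Sum: 40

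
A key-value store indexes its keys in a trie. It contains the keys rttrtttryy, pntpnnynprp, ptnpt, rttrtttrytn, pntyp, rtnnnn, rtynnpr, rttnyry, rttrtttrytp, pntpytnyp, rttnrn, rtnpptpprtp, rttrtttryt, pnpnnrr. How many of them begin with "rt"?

9

Filter for entries beginning with "rt":
Matches: "rtnnnn", "rtnpptpprtp", "rttnrn", "rttnyry", "rttrtttryt", "rttrtttrytn", "rttrtttrytp", "rttrtttryy", "rtynnpr"
Count: 9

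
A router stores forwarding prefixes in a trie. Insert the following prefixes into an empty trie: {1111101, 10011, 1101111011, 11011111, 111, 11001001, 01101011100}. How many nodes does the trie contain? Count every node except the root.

36

Count nodes per top-level branch (shared prefixes stored once):
  '0'-branch (01101011100): 11 nodes
  '1'-branch (10011, 11001001, 1101111011, 11011111, 111, 1111101): 25 nodes
Sum: 36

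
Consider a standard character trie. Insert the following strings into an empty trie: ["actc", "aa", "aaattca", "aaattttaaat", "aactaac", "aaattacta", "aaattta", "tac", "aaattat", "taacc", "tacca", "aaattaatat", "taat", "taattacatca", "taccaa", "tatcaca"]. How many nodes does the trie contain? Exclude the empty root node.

53

Trace insertions, counting only characters that open a new branch:
  "actc" → 4 new (a, c, t, c)
  "aa" → prefix "a" already present; 1 new (a)
  "aaattca" → prefix "aa" already present; 5 new (a, t, t, c, a)
  "aaattttaaat" → prefix "aaatt" already present; 6 new (t, t, a, a, a, t)
  "aactaac" → prefix "aa" already present; 5 new (c, t, a, a, c)
  "aaattacta" → prefix "aaatt" already present; 4 new (a, c, t, a)
  "aaattta" → prefix "aaattt" already present; 1 new (a)
  "tac" → 3 new (t, a, c)
  "aaattat" → prefix "aaatta" already present; 1 new (t)
  "taacc" → prefix "ta" already present; 3 new (a, c, c)
  "tacca" → prefix "tac" already present; 2 new (c, a)
  "aaattaatat" → prefix "aaatta" already present; 4 new (a, t, a, t)
  "taat" → prefix "taa" already present; 1 new (t)
  "taattacatca" → prefix "taat" already present; 7 new (t, a, c, a, t, c, a)
  "taccaa" → prefix "tacca" already present; 1 new (a)
  "tatcaca" → prefix "ta" already present; 5 new (t, c, a, c, a)
Total nodes = 4 + 1 + 5 + 6 + 5 + 4 + 1 + 3 + 1 + 3 + 2 + 4 + 1 + 7 + 1 + 5 = 53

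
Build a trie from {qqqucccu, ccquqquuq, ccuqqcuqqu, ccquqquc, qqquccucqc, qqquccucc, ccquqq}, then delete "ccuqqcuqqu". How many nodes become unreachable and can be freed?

8

After clearing the end-marker at "ccuqqcuqqu", prune upward until reaching a node still needed by another word.
The suffix "uqqcuqqu" (8 nodes) is used only by "ccuqqcuqqu"; the node for "cc" still has the child "q", so pruning stops there.
Nodes removed: 8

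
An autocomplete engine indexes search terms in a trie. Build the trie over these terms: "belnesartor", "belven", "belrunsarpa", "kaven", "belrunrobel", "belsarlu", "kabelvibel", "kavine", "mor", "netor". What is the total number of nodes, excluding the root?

Trace insertions, counting only characters that open a new branch:
  "belnesartor" → 11 new (b, e, l, n, e, s, a, r, t, o, r)
  "belven" → prefix "bel" already present; 3 new (v, e, n)
  "belrunsarpa" → prefix "bel" already present; 8 new (r, u, n, s, a, r, p, a)
  "kaven" → 5 new (k, a, v, e, n)
  "belrunrobel" → prefix "belrun" already present; 5 new (r, o, b, e, l)
  "belsarlu" → prefix "bel" already present; 5 new (s, a, r, l, u)
  "kabelvibel" → prefix "ka" already present; 8 new (b, e, l, v, i, b, e, l)
  "kavine" → prefix "kav" already present; 3 new (i, n, e)
  "mor" → 3 new (m, o, r)
  "netor" → 5 new (n, e, t, o, r)
Total nodes = 11 + 3 + 8 + 5 + 5 + 5 + 8 + 3 + 3 + 5 = 56

56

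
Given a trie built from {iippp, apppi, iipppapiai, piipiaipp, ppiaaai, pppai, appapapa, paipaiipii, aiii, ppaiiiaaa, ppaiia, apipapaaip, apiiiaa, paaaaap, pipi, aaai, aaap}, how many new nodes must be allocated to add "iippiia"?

3

"iipp" is already a path in the trie; the remaining "iia" must be added.
New nodes needed: |"iippiia"| − 4 = 7 − 4 = 3.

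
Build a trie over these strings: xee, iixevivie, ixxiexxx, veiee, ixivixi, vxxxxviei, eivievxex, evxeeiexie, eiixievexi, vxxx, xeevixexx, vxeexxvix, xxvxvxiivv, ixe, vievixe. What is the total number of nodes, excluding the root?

92

Trace insertions, counting only characters that open a new branch:
  "xee" → 3 new (x, e, e)
  "iixevivie" → 9 new (i, i, x, e, v, i, v, i, e)
  "ixxiexxx" → prefix "i" already present; 7 new (x, x, i, e, x, x, x)
  "veiee" → 5 new (v, e, i, e, e)
  "ixivixi" → prefix "ix" already present; 5 new (i, v, i, x, i)
  "vxxxxviei" → prefix "v" already present; 8 new (x, x, x, x, v, i, e, i)
  "eivievxex" → 9 new (e, i, v, i, e, v, x, e, x)
  "evxeeiexie" → prefix "e" already present; 9 new (v, x, e, e, i, e, x, i, e)
  "eiixievexi" → prefix "ei" already present; 8 new (i, x, i, e, v, e, x, i)
  "vxxx" → prefix "vxxx" already present; 0 new (none)
  "xeevixexx" → prefix "xee" already present; 6 new (v, i, x, e, x, x)
  "vxeexxvix" → prefix "vx" already present; 7 new (e, e, x, x, v, i, x)
  "xxvxvxiivv" → prefix "x" already present; 9 new (x, v, x, v, x, i, i, v, v)
  "ixe" → prefix "ix" already present; 1 new (e)
  "vievixe" → prefix "v" already present; 6 new (i, e, v, i, x, e)
Total nodes = 3 + 9 + 7 + 5 + 5 + 8 + 9 + 9 + 8 + 0 + 6 + 7 + 9 + 1 + 6 = 92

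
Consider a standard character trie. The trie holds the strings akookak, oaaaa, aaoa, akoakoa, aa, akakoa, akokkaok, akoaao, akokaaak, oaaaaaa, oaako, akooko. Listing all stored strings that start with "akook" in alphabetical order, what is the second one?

akooko

Words with prefix "akook", in lexicographic order: "akookak", "akooko"
Position 2: akooko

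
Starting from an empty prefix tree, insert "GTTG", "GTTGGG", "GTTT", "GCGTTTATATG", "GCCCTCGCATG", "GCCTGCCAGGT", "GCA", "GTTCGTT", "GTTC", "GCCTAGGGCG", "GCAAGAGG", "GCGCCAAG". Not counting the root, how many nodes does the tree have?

Trace insertions, counting only characters that open a new branch:
  "GTTG" → 4 new (G, T, T, G)
  "GTTGGG" → prefix "GTTG" already present; 2 new (G, G)
  "GTTT" → prefix "GTT" already present; 1 new (T)
  "GCGTTTATATG" → prefix "G" already present; 10 new (C, G, T, T, T, A, T, A, T, G)
  "GCCCTCGCATG" → prefix "GC" already present; 9 new (C, C, T, C, G, C, A, T, G)
  "GCCTGCCAGGT" → prefix "GCC" already present; 8 new (T, G, C, C, A, G, G, T)
  "GCA" → prefix "GC" already present; 1 new (A)
  "GTTCGTT" → prefix "GTT" already present; 4 new (C, G, T, T)
  "GTTC" → prefix "GTTC" already present; 0 new (none)
  "GCCTAGGGCG" → prefix "GCCT" already present; 6 new (A, G, G, G, C, G)
  "GCAAGAGG" → prefix "GCA" already present; 5 new (A, G, A, G, G)
  "GCGCCAAG" → prefix "GCG" already present; 5 new (C, C, A, A, G)
Total nodes = 4 + 2 + 1 + 10 + 9 + 8 + 1 + 4 + 0 + 6 + 5 + 5 = 55

55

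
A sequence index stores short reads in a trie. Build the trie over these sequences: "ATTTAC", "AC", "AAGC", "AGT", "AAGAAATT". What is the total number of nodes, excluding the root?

Insert word by word; a character creates a node only if that edge doesn't already exist:
  "ATTTAC" → 6 new (A, T, T, T, A, C)
  "AC" → prefix "A" already present; 1 new (C)
  "AAGC" → prefix "A" already present; 3 new (A, G, C)
  "AGT" → prefix "A" already present; 2 new (G, T)
  "AAGAAATT" → prefix "AAG" already present; 5 new (A, A, A, T, T)
Total nodes = 6 + 1 + 3 + 2 + 5 = 17

17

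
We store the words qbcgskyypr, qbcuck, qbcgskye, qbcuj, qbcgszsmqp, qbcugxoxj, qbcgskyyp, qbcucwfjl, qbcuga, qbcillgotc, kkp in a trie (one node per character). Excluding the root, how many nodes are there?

Count nodes per top-level branch (shared prefixes stored once):
  'k'-branch (kkp): 3 nodes
  'q'-branch (qbcgskye, qbcgskyyp, qbcgskyypr, qbcgszsmqp, qbcillgotc, qbcuck, qbcucwfjl, qbcuga, qbcugxoxj, qbcuj): 37 nodes
Sum: 40

40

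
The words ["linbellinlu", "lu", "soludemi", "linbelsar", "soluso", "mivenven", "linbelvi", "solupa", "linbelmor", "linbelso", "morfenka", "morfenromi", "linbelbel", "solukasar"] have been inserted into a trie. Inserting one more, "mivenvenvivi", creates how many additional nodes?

Walking "mivenvenvivi" from the root, the first 8 characters ("mivenven") follow existing edges; "v" is the first miss.
New nodes needed: |"mivenvenvivi"| − 8 = 12 − 8 = 4.

4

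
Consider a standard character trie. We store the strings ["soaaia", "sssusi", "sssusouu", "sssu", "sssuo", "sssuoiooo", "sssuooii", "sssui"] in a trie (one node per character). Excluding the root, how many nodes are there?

Trie structure (* marks end of a word):
(root)
└─ s
   ├─ o
   │  └─ a
   │     └─ a
   │        └─ i
   │           └─ a *
   └─ s
      └─ s
         └─ u *
            ├─ i *
            ├─ o *
            │  ├─ i
            │  │  └─ o
            │  │     └─ o
            │  │        └─ o *
            │  └─ o
            │     └─ i
            │        └─ i *
            └─ s
               ├─ i *
               └─ o
                  └─ u
                     └─ u *
Counting every labelled node above: 23.

23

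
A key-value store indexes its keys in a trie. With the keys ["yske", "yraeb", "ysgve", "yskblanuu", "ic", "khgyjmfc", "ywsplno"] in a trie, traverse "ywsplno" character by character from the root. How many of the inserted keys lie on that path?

Check each prefix of "ywsplno" against the stored set — each match is an end-marker on the path.
Prefixes of the query that are stored words: "ywsplno"
Count: 1

1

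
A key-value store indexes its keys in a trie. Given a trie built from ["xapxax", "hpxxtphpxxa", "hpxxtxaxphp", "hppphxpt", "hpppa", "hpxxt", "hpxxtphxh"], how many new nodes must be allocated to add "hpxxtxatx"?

2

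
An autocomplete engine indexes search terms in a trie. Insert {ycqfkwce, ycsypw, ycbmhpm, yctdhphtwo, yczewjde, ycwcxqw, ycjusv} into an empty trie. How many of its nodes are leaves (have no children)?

Leaves are exactly the stored words that no other stored word extends.
Those words: "ycbmhpm", "ycjusv", "ycqfkwce", "ycsypw", "yctdhphtwo", "ycwcxqw", "yczewjde"
Leaf count: 7

7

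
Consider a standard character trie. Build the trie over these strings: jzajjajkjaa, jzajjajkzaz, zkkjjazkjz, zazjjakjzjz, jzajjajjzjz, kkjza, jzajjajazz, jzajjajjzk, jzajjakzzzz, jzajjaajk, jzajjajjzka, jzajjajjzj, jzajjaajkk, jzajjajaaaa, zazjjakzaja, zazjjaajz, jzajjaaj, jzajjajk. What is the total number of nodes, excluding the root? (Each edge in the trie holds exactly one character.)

67

Insert word by word; a character creates a node only if that edge doesn't already exist:
  "jzajjajkjaa" → 11 new (j, z, a, j, j, a, j, k, j, a, a)
  "jzajjajkzaz" → prefix "jzajjajk" already present; 3 new (z, a, z)
  "zkkjjazkjz" → 10 new (z, k, k, j, j, a, z, k, j, z)
  "zazjjakjzjz" → prefix "z" already present; 10 new (a, z, j, j, a, k, j, z, j, z)
  "jzajjajjzjz" → prefix "jzajjaj" already present; 4 new (j, z, j, z)
  "kkjza" → 5 new (k, k, j, z, a)
  "jzajjajazz" → prefix "jzajjaj" already present; 3 new (a, z, z)
  "jzajjajjzk" → prefix "jzajjajjz" already present; 1 new (k)
  "jzajjakzzzz" → prefix "jzajja" already present; 5 new (k, z, z, z, z)
  "jzajjaajk" → prefix "jzajja" already present; 3 new (a, j, k)
  "jzajjajjzka" → prefix "jzajjajjzk" already present; 1 new (a)
  "jzajjajjzj" → prefix "jzajjajjzj" already present; 0 new (none)
  "jzajjaajkk" → prefix "jzajjaajk" already present; 1 new (k)
  "jzajjajaaaa" → prefix "jzajjaja" already present; 3 new (a, a, a)
  "zazjjakzaja" → prefix "zazjjak" already present; 4 new (z, a, j, a)
  "zazjjaajz" → prefix "zazjja" already present; 3 new (a, j, z)
  "jzajjaaj" → prefix "jzajjaaj" already present; 0 new (none)
  "jzajjajk" → prefix "jzajjajk" already present; 0 new (none)
Total nodes = 11 + 3 + 10 + 10 + 4 + 5 + 3 + 1 + 5 + 3 + 1 + 0 + 1 + 3 + 4 + 3 + 0 + 0 = 67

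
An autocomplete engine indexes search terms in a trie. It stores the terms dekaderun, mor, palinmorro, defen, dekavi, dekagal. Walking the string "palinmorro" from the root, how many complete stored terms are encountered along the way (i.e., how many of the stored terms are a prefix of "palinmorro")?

1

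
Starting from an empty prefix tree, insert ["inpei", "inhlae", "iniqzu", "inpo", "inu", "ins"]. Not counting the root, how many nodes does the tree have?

16

Trie structure (* marks end of a word):
(root)
└─ i
   └─ n
      ├─ h
      │  └─ l
      │     └─ a
      │        └─ e *
      ├─ i
      │  └─ q
      │     └─ z
      │        └─ u *
      ├─ p
      │  ├─ e
      │  │  └─ i *
      │  └─ o *
      ├─ s *
      └─ u *
Counting every labelled node above: 16.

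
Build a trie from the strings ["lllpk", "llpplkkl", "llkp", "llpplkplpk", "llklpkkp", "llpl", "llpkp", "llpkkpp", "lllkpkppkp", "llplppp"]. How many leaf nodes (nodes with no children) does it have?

Leaves are exactly the stored words that no other stored word extends.
Those words: "llklpkkp", "llkp", "lllkpkppkp", "lllpk", "llpkkpp", "llpkp", "llplppp", "llpplkkl", "llpplkplpk"
Leaf count: 9

9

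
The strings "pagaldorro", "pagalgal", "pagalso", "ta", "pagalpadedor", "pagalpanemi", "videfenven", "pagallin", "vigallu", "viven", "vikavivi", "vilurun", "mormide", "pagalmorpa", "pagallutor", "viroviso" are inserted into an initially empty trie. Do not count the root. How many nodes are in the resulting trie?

Count nodes per top-level branch (shared prefixes stored once):
  'm'-branch (mormide): 7 nodes
  'p'-branch (pagaldorro, pagalgal, pagallin, pagallutor, pagalmorpa, pagalpadedor, pagalpanemi, pagalso): 38 nodes
  't'-branch (ta): 2 nodes
  'v'-branch (videfenven, vigallu, vikavivi, vilurun, viroviso, viven): 35 nodes
Sum: 82

82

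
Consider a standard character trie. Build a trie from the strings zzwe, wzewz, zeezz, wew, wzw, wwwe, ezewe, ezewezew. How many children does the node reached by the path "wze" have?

1

The children of the "wze" node are the distinct next characters among strings starting with "wze".
Characters that immediately follow "wze" among the stored strings: {w}.
That node has 1 child edge.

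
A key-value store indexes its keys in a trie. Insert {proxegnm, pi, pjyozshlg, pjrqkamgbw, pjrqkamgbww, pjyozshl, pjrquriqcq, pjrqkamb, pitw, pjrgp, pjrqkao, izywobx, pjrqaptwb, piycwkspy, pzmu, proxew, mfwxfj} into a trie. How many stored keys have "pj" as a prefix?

9

Traverse to the node for "pj", then collect every word in that subtree.
Matches: "pjrgp", "pjrqaptwb", "pjrqkamb", "pjrqkamgbw", "pjrqkamgbww", "pjrqkao", "pjrquriqcq", "pjyozshl", "pjyozshlg"
Count: 9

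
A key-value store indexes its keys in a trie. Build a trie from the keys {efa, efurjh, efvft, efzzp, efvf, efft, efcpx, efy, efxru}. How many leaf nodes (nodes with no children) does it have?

A leaf is a node with no children — equivalently, the end of a word that is not a proper prefix of any other stored word.
Those words: "efa", "efcpx", "efft", "efurjh", "efvft", "efxru", "efy", "efzzp"
Leaf count: 8

8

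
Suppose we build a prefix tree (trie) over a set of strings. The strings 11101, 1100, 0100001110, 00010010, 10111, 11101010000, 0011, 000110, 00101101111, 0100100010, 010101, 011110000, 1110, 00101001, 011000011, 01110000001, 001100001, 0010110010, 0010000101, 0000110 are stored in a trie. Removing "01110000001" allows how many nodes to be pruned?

7

A node on "01110000001"'s path can go only if nothing else ends at it or branches off below it.
The suffix "0000001" (7 nodes) is used only by "01110000001"; the node for "0111" still has the child "1", so pruning stops there.
Nodes removed: 7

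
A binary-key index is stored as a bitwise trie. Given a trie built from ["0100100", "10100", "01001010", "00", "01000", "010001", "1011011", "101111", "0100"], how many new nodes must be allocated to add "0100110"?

Walking "0100110" from the root, the first 5 characters ("01001") follow existing edges; "1" is the first miss.
Each of the 2 remaining characters creates one node.

2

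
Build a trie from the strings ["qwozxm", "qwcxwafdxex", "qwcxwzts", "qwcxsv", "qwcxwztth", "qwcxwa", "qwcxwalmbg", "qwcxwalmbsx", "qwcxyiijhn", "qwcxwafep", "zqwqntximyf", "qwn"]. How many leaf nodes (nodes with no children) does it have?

A leaf is a node with no children — equivalently, the end of a word that is not a proper prefix of any other stored word.
Those words: "qwcxsv", "qwcxwafdxex", "qwcxwafep", "qwcxwalmbg", "qwcxwalmbsx", "qwcxwzts", "qwcxwztth", "qwcxyiijhn", "qwn", "qwozxm", "zqwqntximyf"
Leaf count: 11

11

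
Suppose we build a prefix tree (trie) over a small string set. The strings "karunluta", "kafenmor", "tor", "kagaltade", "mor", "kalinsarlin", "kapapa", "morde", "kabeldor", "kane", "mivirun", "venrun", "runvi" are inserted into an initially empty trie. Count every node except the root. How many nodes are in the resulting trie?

68

Trace insertions, counting only characters that open a new branch:
  "karunluta" → 9 new (k, a, r, u, n, l, u, t, a)
  "kafenmor" → prefix "ka" already present; 6 new (f, e, n, m, o, r)
  "tor" → 3 new (t, o, r)
  "kagaltade" → prefix "ka" already present; 7 new (g, a, l, t, a, d, e)
  "mor" → 3 new (m, o, r)
  "kalinsarlin" → prefix "ka" already present; 9 new (l, i, n, s, a, r, l, i, n)
  "kapapa" → prefix "ka" already present; 4 new (p, a, p, a)
  "morde" → prefix "mor" already present; 2 new (d, e)
  "kabeldor" → prefix "ka" already present; 6 new (b, e, l, d, o, r)
  "kane" → prefix "ka" already present; 2 new (n, e)
  "mivirun" → prefix "m" already present; 6 new (i, v, i, r, u, n)
  "venrun" → 6 new (v, e, n, r, u, n)
  "runvi" → 5 new (r, u, n, v, i)
Total nodes = 9 + 6 + 3 + 7 + 3 + 9 + 4 + 2 + 6 + 2 + 6 + 6 + 5 = 68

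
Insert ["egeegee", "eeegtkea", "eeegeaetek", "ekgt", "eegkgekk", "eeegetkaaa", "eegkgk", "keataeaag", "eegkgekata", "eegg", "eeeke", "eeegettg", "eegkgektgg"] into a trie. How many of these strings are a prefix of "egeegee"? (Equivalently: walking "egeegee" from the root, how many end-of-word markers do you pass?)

1

Walk "egeegee" from the root; an end-of-word marker is hit whenever a stored word is a prefix of "egeegee".
Prefixes of the query that are stored words: "egeegee"
Count: 1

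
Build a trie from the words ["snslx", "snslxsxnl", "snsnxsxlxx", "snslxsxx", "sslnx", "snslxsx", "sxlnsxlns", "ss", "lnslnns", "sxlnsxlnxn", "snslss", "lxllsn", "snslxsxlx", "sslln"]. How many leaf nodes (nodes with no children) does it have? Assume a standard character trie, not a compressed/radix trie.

11

A leaf is a node with no children — equivalently, the end of a word that is not a proper prefix of any other stored word.
Those words: "lnslnns", "lxllsn", "snslss", "snslxsxlx", "snslxsxnl", "snslxsxx", "snsnxsxlxx", "sslln", "sslnx", "sxlnsxlns", "sxlnsxlnxn"
Leaf count: 11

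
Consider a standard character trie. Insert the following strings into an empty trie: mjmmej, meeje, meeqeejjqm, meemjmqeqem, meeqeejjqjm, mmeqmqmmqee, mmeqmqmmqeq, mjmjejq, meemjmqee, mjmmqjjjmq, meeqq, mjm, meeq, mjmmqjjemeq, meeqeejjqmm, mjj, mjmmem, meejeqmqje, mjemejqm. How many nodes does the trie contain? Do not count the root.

Trace insertions, counting only characters that open a new branch:
  "mjmmej" → 6 new (m, j, m, m, e, j)
  "meeje" → prefix "m" already present; 4 new (e, e, j, e)
  "meeqeejjqm" → prefix "mee" already present; 7 new (q, e, e, j, j, q, m)
  "meemjmqeqem" → prefix "mee" already present; 8 new (m, j, m, q, e, q, e, m)
  "meeqeejjqjm" → prefix "meeqeejjq" already present; 2 new (j, m)
  "mmeqmqmmqee" → prefix "m" already present; 10 new (m, e, q, m, q, m, m, q, e, e)
  "mmeqmqmmqeq" → prefix "mmeqmqmmqe" already present; 1 new (q)
  "mjmjejq" → prefix "mjm" already present; 4 new (j, e, j, q)
  "meemjmqee" → prefix "meemjmqe" already present; 1 new (e)
  "mjmmqjjjmq" → prefix "mjmm" already present; 6 new (q, j, j, j, m, q)
  "meeqq" → prefix "meeq" already present; 1 new (q)
  "mjm" → prefix "mjm" already present; 0 new (none)
  "meeq" → prefix "meeq" already present; 0 new (none)
  "mjmmqjjemeq" → prefix "mjmmqjj" already present; 4 new (e, m, e, q)
  "meeqeejjqmm" → prefix "meeqeejjqm" already present; 1 new (m)
  "mjj" → prefix "mj" already present; 1 new (j)
  "mjmmem" → prefix "mjmme" already present; 1 new (m)
  "meejeqmqje" → prefix "meeje" already present; 5 new (q, m, q, j, e)
  "mjemejqm" → prefix "mj" already present; 6 new (e, m, e, j, q, m)
Total nodes = 6 + 4 + 7 + 8 + 2 + 10 + 1 + 4 + 1 + 6 + 1 + 0 + 0 + 4 + 1 + 1 + 1 + 5 + 6 = 68

68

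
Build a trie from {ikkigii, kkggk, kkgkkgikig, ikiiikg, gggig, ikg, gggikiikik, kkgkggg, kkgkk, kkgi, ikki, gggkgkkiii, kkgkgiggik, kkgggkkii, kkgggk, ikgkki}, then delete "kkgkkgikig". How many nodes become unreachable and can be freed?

5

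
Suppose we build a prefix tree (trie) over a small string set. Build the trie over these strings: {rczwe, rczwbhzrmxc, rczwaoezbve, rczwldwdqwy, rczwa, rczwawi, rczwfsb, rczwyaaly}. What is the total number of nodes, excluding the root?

Trie structure (* marks end of a word):
(root)
└─ r
   └─ c
      └─ z
         └─ w
            ├─ a *
            │  ├─ o
            │  │  └─ e
            │  │     └─ z
            │  │        └─ b
            │  │           └─ v
            │  │              └─ e *
            │  └─ w
            │     └─ i *
            ├─ b
            │  └─ h
            │     └─ z
            │        └─ r
            │           └─ m
            │              └─ x
            │                 └─ c *
            ├─ e *
            ├─ f
            │  └─ s
            │     └─ b *
            ├─ l
            │  └─ d
            │     └─ w
            │        └─ d
            │           └─ q
            │              └─ w
            │                 └─ y *
            └─ y
               └─ a
                  └─ a
                     └─ l
                        └─ y *
Counting every labelled node above: 36.

36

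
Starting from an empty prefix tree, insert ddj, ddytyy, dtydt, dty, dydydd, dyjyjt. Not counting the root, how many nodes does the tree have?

20

Trace insertions, counting only characters that open a new branch:
  "ddj" → 3 new (d, d, j)
  "ddytyy" → prefix "dd" already present; 4 new (y, t, y, y)
  "dtydt" → prefix "d" already present; 4 new (t, y, d, t)
  "dty" → prefix "dty" already present; 0 new (none)
  "dydydd" → prefix "d" already present; 5 new (y, d, y, d, d)
  "dyjyjt" → prefix "dy" already present; 4 new (j, y, j, t)
Total nodes = 3 + 4 + 4 + 0 + 5 + 4 = 20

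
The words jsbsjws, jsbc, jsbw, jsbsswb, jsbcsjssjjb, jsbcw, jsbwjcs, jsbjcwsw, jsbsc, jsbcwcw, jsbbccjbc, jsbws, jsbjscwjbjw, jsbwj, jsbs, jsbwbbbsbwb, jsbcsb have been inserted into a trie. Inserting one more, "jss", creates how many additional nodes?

"js" is already a path in the trie; the remaining "s" must be added.
So 3 − 2 = 1 new nodes.

1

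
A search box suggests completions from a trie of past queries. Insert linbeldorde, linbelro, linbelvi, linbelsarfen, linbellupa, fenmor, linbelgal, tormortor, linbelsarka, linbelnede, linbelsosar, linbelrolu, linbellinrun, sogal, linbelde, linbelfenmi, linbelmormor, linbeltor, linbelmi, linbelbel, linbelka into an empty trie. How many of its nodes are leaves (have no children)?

Leaves are exactly the stored words that no other stored word extends.
Those words: "fenmor", "linbelbel", "linbelde", "linbeldorde", "linbelfenmi", "linbelgal", "linbelka", "linbellinrun", "linbellupa", "linbelmi", "linbelmormor", "linbelnede", "linbelrolu", "linbelsarfen", "linbelsarka", "linbelsosar", "linbeltor", "linbelvi", "sogal", "tormortor"
Leaf count: 20

20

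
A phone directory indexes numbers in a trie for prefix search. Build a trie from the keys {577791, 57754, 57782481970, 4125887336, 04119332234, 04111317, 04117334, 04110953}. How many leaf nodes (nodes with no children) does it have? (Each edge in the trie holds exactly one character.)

A leaf is a node with no children — equivalently, the end of a word that is not a proper prefix of any other stored word.
Those words: "04110953", "04111317", "04117334", "04119332234", "4125887336", "57754", "577791", "57782481970"
Leaf count: 8

8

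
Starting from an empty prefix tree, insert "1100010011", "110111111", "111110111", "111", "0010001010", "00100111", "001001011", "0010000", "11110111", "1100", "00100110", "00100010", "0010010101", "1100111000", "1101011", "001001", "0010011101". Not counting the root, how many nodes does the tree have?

Trace insertions, counting only characters that open a new branch:
  "1100010011" → 10 new (1, 1, 0, 0, 0, 1, 0, 0, 1, 1)
  "110111111" → prefix "110" already present; 6 new (1, 1, 1, 1, 1, 1)
  "111110111" → prefix "11" already present; 7 new (1, 1, 1, 0, 1, 1, 1)
  "111" → prefix "111" already present; 0 new (none)
  "0010001010" → 10 new (0, 0, 1, 0, 0, 0, 1, 0, 1, 0)
  "00100111" → prefix "00100" already present; 3 new (1, 1, 1)
  "001001011" → prefix "001001" already present; 3 new (0, 1, 1)
  "0010000" → prefix "001000" already present; 1 new (0)
  "11110111" → prefix "1111" already present; 4 new (0, 1, 1, 1)
  "1100" → prefix "1100" already present; 0 new (none)
  "00100110" → prefix "0010011" already present; 1 new (0)
  "00100010" → prefix "00100010" already present; 0 new (none)
  "0010010101" → prefix "00100101" already present; 2 new (0, 1)
  "1100111000" → prefix "1100" already present; 6 new (1, 1, 1, 0, 0, 0)
  "1101011" → prefix "1101" already present; 3 new (0, 1, 1)
  "001001" → prefix "001001" already present; 0 new (none)
  "0010011101" → prefix "00100111" already present; 2 new (0, 1)
Total nodes = 10 + 6 + 7 + 0 + 10 + 3 + 3 + 1 + 4 + 0 + 1 + 0 + 2 + 6 + 3 + 0 + 2 = 58

58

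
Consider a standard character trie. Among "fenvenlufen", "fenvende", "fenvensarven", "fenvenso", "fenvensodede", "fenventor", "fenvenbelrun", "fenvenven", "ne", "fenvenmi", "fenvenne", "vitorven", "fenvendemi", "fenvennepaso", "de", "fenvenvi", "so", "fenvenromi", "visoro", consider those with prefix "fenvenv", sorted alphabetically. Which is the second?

Filter for "fenvenv…" and sort: "fenvenven", "fenvenvi"
The 2nd is fenvenvi.

fenvenvi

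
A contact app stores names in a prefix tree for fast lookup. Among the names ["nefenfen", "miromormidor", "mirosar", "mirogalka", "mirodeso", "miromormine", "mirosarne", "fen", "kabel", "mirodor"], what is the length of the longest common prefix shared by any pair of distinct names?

9

The deepest shared node is where two words last agree before diverging.
"miromormidor" and "miromormine" agree on "miromormi" (9 characters) before diverging; nothing deeper is shared.
Longest shared-prefix length: 9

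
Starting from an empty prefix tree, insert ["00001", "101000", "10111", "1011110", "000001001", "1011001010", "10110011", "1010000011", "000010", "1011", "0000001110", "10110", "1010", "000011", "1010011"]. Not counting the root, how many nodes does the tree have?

40

Trie structure (* marks end of a word):
(root)
├─ 0
│  └─ 0
│     └─ 0
│        └─ 0
│           ├─ 0
│           │  ├─ 0
│           │  │  └─ 1
│           │  │     └─ 1
│           │  │        └─ 1
│           │  │           └─ 0 *
│           │  └─ 1
│           │     └─ 0
│           │        └─ 0
│           │           └─ 1 *
│           └─ 1 *
│              ├─ 0 *
│              └─ 1 *
└─ 1
   └─ 0
      └─ 1
         ├─ 0 *
         │  └─ 0
         │     ├─ 0 *
         │     │  └─ 0
         │     │     └─ 0
         │     │        └─ 1
         │     │           └─ 1 *
         │     └─ 1
         │        └─ 1 *
         └─ 1 *
            ├─ 0 *
            │  └─ 0
            │     └─ 1
            │        ├─ 0
            │        │  └─ 1
            │        │     └─ 0 *
            │        └─ 1 *
            └─ 1 *
               └─ 1
                  └─ 0 *
Counting every labelled node above: 40.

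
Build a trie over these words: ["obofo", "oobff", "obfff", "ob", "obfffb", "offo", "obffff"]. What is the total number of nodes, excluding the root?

17

Trie structure (* marks end of a word):
(root)
└─ o
   ├─ b *
   │  ├─ f
   │  │  └─ f
   │  │     └─ f *
   │  │        ├─ b *
   │  │        └─ f *
   │  └─ o
   │     └─ f
   │        └─ o *
   ├─ f
   │  └─ f
   │     └─ o *
   └─ o
      └─ b
         └─ f
            └─ f *
Counting every labelled node above: 17.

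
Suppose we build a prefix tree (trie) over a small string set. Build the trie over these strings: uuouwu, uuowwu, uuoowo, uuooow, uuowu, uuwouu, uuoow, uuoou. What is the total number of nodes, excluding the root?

20

Insert word by word; a character creates a node only if that edge doesn't already exist:
  "uuouwu" → 6 new (u, u, o, u, w, u)
  "uuowwu" → prefix "uuo" already present; 3 new (w, w, u)
  "uuoowo" → prefix "uuo" already present; 3 new (o, w, o)
  "uuooow" → prefix "uuoo" already present; 2 new (o, w)
  "uuowu" → prefix "uuow" already present; 1 new (u)
  "uuwouu" → prefix "uu" already present; 4 new (w, o, u, u)
  "uuoow" → prefix "uuoow" already present; 0 new (none)
  "uuoou" → prefix "uuoo" already present; 1 new (u)
Total nodes = 6 + 3 + 3 + 2 + 1 + 4 + 0 + 1 = 20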